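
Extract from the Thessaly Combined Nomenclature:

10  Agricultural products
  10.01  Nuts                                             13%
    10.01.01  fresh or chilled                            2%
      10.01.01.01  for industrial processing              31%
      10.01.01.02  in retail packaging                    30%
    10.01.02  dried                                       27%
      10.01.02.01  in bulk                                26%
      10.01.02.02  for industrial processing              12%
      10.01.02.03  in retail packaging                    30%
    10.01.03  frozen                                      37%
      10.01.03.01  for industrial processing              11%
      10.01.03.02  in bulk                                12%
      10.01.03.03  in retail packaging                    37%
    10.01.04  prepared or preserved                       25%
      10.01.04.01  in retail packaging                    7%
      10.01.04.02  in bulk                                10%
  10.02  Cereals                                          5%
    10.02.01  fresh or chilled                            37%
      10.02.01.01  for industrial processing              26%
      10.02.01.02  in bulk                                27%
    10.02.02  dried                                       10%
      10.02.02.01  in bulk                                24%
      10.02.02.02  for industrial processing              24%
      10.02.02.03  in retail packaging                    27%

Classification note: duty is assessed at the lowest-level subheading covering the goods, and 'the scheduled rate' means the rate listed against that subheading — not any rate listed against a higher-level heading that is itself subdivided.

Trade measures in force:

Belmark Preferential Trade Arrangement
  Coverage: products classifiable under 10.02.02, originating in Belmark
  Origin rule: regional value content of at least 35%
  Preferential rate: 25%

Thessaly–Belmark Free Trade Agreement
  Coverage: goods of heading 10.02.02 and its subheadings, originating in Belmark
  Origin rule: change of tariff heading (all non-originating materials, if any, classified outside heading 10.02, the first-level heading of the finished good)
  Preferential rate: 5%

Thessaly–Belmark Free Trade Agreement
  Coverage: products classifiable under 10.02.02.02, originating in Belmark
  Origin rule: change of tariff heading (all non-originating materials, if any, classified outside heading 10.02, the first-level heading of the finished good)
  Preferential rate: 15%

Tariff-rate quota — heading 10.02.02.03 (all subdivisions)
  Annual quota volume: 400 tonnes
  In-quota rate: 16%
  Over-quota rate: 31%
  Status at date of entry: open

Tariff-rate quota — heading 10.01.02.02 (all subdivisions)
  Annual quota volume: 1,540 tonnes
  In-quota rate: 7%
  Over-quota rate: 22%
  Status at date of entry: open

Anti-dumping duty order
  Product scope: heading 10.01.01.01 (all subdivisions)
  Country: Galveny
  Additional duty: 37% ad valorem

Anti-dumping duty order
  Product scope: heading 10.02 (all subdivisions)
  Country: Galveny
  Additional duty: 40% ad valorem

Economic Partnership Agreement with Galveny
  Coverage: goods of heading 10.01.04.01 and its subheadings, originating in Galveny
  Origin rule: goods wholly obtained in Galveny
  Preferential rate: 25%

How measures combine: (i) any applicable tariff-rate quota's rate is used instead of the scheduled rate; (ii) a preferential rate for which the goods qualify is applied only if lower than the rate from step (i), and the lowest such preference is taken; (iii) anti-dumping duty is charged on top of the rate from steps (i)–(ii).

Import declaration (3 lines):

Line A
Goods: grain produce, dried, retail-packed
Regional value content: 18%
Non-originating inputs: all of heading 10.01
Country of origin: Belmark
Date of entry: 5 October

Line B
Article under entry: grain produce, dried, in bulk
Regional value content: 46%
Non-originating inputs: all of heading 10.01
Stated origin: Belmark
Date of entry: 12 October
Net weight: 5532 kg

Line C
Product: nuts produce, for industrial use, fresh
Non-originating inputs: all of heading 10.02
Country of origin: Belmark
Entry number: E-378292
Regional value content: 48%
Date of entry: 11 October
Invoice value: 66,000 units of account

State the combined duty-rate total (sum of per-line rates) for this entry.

Line A: grain → 10.02; dried → 10.02.02; retail-packed → 10.02.02.03. Scheduled 27%. quota on 10.02.02.03 open → in-quota 16%; Belmark agreement on 10.02.02: RVC < 35%; Belmark agreement on 10.02.02: CTH met → 5% available; Belmark agreement on 10.02.02.02: 10.02.02.03 not covered; preferential 5%. → 5%.
Line B: grain → 10.02; dried → 10.02.02; in bulk → 10.02.02.01. Scheduled 24%. Belmark agreement on 10.02.02: RVC ≥ 35% → 25% available; Belmark agreement on 10.02.02: CTH met → 5% available; Belmark agreement on 10.02.02.02: 10.02.02.01 not covered; preferential 5%. → 5%.
Line C: nuts → 10.01; fresh → 10.01.01; for industrial use → 10.01.01.01. Scheduled 31%. Belmark agreement on 10.02.02: 10.01.01.01 not covered; Belmark agreement on 10.02.02: 10.01.01.01 not covered; Belmark agreement on 10.02.02.02: 10.01.01.01 not covered. → 31%.
Sum: 5% + 5% + 31% = 41%.

41%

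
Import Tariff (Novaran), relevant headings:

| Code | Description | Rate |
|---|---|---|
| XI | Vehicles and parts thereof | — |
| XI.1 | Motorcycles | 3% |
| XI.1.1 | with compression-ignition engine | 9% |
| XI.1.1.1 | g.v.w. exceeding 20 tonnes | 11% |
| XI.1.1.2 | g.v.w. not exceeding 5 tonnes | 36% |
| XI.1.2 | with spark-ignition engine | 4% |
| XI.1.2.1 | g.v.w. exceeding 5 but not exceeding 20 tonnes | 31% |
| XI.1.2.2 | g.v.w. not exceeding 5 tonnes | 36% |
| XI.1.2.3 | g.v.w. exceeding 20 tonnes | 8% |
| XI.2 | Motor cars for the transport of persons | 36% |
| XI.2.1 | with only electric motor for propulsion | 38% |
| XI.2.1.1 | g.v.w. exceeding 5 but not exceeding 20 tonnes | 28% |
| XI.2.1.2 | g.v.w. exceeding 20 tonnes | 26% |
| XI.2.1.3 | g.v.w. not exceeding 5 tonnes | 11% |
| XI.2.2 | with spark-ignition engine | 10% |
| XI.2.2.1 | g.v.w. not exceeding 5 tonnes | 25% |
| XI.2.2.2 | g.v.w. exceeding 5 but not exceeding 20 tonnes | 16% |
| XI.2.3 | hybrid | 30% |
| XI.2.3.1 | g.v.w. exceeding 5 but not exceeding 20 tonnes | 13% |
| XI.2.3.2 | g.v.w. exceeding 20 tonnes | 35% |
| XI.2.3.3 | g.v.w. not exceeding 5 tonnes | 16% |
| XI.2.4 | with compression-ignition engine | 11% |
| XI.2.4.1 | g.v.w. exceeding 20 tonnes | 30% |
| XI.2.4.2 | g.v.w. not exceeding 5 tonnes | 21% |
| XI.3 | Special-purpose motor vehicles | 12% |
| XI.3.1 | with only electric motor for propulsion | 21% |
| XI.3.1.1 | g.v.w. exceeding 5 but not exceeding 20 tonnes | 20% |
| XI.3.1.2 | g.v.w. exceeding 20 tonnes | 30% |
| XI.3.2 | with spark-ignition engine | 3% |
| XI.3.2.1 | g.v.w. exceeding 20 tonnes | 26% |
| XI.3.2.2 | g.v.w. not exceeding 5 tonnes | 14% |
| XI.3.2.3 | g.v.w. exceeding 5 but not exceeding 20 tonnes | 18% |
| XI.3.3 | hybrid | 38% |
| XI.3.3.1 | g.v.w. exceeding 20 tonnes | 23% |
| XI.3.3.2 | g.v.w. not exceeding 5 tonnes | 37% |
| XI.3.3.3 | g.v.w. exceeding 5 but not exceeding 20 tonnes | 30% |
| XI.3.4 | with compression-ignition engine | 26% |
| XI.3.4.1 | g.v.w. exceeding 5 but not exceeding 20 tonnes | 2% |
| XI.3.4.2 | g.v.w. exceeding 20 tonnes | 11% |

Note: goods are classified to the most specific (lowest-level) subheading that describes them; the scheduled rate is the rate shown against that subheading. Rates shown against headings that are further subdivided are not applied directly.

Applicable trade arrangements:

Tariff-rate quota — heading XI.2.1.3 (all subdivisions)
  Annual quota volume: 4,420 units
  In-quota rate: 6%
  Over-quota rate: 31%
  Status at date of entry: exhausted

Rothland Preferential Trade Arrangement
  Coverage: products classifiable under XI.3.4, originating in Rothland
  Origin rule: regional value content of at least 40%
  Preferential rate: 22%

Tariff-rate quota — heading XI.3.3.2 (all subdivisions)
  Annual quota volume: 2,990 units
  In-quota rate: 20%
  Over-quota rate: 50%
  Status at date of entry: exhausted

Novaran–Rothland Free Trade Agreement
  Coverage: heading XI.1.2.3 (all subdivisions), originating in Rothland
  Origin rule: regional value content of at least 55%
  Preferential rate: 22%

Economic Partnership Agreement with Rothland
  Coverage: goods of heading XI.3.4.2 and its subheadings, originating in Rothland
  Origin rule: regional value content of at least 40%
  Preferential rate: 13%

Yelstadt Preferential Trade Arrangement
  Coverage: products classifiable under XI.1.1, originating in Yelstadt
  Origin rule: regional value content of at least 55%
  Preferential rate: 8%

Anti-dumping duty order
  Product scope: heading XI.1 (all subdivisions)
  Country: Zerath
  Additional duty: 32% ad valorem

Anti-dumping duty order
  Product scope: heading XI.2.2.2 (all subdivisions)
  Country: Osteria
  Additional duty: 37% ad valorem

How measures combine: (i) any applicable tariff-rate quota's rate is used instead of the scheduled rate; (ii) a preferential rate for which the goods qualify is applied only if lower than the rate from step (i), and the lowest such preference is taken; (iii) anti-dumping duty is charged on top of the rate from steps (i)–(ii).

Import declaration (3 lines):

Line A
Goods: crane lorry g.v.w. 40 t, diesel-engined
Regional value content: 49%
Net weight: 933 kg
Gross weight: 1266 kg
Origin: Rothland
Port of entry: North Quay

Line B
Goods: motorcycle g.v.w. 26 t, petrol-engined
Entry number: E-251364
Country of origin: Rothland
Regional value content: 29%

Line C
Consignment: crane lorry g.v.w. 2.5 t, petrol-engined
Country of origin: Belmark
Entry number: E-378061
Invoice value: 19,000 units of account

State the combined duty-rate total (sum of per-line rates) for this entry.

Line A: crane lorry → XI.3; diesel-engined → XI.3.4; g.v.w. 40 t → XI.3.4.2. Scheduled 11%. Rothland agreement on XI.3.4: RVC ≥ 40% → 22% available; Rothland agreement on XI.1.2.3: XI.3.4.2 not covered; Rothland agreement on XI.3.4.2: RVC ≥ 40% → 13% available; preference 13% not lower than 11% → no reduction. → 11%.
Line B: motorcycle → XI.1; petrol-engined → XI.1.2; g.v.w. 26 t → XI.1.2.3. Scheduled 8%. Rothland agreement on XI.3.4: XI.1.2.3 not covered; Rothland agreement on XI.1.2.3: RVC < 55%; Rothland agreement on XI.3.4.2: XI.1.2.3 not covered. → 8%.
Line C: crane lorry → XI.3; petrol-engined → XI.3.2; g.v.w. 2.5 t → XI.3.2.2. Scheduled 14%. No special measure applies. → 14%.
Sum: 11% + 8% + 14% = 33%.

33%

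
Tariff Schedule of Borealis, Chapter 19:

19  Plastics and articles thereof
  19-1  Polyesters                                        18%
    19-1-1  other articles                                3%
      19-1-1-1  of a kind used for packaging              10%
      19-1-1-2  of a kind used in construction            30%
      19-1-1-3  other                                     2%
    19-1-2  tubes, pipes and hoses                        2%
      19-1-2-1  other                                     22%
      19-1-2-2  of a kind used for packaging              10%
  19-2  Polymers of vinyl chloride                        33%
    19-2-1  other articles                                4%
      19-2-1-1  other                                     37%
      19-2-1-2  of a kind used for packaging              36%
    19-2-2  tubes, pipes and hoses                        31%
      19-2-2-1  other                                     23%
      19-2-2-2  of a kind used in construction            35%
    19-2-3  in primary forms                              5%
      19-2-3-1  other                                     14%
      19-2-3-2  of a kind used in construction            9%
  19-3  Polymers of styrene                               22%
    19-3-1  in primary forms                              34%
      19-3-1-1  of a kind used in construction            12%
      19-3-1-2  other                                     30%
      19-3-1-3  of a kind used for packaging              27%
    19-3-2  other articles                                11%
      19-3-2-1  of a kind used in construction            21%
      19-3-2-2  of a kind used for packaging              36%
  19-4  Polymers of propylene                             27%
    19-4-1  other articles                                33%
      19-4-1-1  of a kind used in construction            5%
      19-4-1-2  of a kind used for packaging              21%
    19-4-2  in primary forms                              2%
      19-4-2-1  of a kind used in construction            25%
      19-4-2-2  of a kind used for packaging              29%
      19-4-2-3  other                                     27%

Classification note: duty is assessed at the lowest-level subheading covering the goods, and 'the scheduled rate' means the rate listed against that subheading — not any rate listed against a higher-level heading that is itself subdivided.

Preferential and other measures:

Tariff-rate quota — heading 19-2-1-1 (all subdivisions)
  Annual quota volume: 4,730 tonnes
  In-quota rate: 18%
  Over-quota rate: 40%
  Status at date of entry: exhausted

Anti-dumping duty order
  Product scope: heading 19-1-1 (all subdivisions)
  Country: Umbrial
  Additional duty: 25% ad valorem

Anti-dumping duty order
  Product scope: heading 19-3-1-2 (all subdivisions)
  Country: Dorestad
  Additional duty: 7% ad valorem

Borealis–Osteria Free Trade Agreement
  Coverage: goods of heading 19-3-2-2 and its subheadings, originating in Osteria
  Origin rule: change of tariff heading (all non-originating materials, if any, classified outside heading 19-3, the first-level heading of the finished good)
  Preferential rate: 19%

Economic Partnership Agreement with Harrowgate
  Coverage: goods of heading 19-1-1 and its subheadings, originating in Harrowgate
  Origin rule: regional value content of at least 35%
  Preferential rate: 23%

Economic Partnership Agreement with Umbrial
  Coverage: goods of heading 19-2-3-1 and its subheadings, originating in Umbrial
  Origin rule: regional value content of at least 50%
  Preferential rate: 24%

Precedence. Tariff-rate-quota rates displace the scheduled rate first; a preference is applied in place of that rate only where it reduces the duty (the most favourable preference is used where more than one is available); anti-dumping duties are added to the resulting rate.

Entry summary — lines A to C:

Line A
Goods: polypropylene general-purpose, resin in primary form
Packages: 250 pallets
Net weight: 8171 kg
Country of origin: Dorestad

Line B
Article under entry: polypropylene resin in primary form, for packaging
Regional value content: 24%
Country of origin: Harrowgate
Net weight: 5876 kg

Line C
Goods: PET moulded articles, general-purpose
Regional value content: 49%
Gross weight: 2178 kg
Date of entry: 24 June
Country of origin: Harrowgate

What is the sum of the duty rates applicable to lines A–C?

58%

Line A: polypropylene → 19-4; resin in primary form → 19-4-2; general-purpose → 19-4-2-3. Scheduled 27%. No special measure applies. → 27%.
Line B: polypropylene → 19-4; resin in primary form → 19-4-2; for packaging → 19-4-2-2. Scheduled 29%. Harrowgate agreement on 19-1-1: 19-4-2-2 not covered. → 29%.
Line C: PET → 19-1; moulded articles → 19-1-1; general-purpose → 19-1-1-3. Scheduled 2%. Harrowgate agreement on 19-1-1: RVC ≥ 35% → 23% available; preference 23% not lower than 2% → no reduction. → 2%.
Sum: 27% + 29% + 2% = 58%.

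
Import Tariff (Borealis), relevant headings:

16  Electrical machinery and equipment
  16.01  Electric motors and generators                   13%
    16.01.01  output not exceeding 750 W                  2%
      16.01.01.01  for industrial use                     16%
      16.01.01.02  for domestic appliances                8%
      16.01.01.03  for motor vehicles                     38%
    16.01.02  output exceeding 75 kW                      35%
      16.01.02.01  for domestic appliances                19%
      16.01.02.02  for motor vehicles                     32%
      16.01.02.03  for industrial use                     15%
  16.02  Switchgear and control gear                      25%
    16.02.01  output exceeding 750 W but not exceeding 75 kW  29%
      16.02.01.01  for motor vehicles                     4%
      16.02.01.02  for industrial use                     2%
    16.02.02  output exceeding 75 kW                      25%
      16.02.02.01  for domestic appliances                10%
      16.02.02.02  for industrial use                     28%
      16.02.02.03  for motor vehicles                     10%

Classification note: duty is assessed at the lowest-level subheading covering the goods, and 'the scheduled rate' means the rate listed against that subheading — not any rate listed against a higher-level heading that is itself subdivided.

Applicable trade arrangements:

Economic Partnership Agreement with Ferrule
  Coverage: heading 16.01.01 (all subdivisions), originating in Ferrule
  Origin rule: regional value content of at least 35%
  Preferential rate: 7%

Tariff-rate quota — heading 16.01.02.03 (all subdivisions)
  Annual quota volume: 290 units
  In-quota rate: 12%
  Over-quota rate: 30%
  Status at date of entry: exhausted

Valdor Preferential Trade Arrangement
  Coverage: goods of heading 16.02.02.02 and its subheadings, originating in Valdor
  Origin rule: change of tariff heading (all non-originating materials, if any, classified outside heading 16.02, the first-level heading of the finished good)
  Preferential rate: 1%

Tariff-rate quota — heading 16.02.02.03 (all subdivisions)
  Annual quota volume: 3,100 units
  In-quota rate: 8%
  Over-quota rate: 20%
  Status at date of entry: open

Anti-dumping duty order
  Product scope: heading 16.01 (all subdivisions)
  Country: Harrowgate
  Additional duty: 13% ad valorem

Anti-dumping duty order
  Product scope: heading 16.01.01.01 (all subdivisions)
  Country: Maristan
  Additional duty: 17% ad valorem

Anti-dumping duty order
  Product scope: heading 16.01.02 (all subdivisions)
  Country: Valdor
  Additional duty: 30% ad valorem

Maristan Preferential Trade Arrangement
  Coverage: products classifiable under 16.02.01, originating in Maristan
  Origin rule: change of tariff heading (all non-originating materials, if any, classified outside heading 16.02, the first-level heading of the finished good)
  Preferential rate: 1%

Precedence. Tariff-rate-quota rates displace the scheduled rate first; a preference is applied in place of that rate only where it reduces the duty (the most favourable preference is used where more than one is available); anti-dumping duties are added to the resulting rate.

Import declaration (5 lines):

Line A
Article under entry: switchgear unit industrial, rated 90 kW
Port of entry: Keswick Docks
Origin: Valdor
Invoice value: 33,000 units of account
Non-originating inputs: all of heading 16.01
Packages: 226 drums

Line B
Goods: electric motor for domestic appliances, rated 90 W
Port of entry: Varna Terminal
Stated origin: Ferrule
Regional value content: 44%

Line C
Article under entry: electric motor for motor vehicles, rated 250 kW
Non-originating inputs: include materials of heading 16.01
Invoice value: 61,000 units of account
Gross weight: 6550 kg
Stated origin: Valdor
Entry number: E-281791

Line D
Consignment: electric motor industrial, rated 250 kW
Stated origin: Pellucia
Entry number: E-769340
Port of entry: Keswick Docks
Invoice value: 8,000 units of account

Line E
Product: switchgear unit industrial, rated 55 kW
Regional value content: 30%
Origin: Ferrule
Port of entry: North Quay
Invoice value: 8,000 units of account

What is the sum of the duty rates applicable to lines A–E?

102%

Line A: switchgear unit → 16.02; rated 90 kW → 16.02.02; industrial → 16.02.02.02. Scheduled 28%. Valdor agreement on 16.02.02.02: CTH met → 1% available; preferential 1%. → 1%.
Line B: electric motor → 16.01; rated 90 W → 16.01.01; for domestic appliances → 16.01.01.02. Scheduled 8%. Ferrule agreement on 16.01.01: RVC ≥ 35% → 7% available; preferential 7%. → 7%.
Line C: electric motor → 16.01; rated 250 kW → 16.01.02; for motor vehicles → 16.01.02.02. Scheduled 32%. Valdor agreement on 16.02.02.02: 16.01.02.02 not covered; anti-dumping (Valdor, 16.01.02): +30%; total 32% + 30% = 62%. → 62%.
Line D: electric motor → 16.01; rated 250 kW → 16.01.02; industrial → 16.01.02.03. Scheduled 15%. quota on 16.01.02.03 exhausted → over-quota 30%. → 30%.
Line E: switchgear unit → 16.02; rated 55 kW → 16.02.01; industrial → 16.02.01.02. Scheduled 2%. Ferrule agreement on 16.01.01: 16.02.01.02 not covered. → 2%.
Sum: 1% + 7% + 62% + 30% + 2% = 102%.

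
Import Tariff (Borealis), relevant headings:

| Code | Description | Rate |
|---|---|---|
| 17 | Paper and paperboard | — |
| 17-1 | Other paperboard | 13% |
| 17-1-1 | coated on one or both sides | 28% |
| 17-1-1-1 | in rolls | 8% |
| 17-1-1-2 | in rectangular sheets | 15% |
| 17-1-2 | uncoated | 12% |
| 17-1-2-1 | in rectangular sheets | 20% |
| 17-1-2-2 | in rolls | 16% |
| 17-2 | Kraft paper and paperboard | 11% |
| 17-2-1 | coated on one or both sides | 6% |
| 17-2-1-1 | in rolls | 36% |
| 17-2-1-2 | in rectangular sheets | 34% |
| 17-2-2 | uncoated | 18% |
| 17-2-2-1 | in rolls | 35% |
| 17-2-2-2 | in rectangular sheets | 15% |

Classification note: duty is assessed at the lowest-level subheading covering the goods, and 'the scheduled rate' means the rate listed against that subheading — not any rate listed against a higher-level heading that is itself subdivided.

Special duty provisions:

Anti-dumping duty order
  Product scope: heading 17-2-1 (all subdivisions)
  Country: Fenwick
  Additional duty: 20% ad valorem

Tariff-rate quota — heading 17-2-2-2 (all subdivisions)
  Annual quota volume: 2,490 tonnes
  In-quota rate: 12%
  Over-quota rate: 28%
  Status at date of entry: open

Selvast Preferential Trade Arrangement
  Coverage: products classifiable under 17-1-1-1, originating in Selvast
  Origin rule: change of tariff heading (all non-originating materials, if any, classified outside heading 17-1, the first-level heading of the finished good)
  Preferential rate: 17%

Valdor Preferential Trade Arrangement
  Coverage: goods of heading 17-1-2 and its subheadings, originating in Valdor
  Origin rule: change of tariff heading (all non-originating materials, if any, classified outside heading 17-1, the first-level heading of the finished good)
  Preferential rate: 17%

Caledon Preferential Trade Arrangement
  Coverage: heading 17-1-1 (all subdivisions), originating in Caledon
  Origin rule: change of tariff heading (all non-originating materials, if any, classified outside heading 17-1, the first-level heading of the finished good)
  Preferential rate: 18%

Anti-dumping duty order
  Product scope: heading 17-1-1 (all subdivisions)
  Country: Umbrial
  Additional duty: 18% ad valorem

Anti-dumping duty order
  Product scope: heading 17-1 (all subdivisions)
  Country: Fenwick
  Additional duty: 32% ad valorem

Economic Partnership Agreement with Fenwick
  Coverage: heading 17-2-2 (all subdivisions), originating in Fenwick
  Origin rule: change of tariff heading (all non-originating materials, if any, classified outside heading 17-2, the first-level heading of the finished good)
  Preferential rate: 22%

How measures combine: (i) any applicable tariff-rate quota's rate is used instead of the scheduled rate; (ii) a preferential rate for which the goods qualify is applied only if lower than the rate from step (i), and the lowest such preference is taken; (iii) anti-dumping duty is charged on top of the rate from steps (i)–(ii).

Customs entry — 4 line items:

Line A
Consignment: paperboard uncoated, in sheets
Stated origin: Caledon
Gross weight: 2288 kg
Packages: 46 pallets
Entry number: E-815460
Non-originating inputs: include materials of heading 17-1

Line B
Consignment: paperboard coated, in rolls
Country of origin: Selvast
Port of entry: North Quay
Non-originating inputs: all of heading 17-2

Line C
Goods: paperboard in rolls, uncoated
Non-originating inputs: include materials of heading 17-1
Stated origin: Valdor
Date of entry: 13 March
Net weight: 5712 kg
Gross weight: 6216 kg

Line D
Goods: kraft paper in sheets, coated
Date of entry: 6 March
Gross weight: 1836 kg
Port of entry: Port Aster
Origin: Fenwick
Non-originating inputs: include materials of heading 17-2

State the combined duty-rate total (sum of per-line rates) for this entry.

Line A: paperboard → 17-1; uncoated → 17-1-2; in sheets → 17-1-2-1. Scheduled 20%. Caledon agreement on 17-1-1: 17-1-2-1 not covered. → 20%.
Line B: paperboard → 17-1; coated → 17-1-1; in rolls → 17-1-1-1. Scheduled 8%. Selvast agreement on 17-1-1-1: CTH met → 17% available; preference 17% not lower than 8% → no reduction. → 8%.
Line C: paperboard → 17-1; uncoated → 17-1-2; in rolls → 17-1-2-2. Scheduled 16%. Valdor agreement on 17-1-2: CTH not met. → 16%.
Line D: kraft paper → 17-2; coated → 17-2-1; in sheets → 17-2-1-2. Scheduled 34%. Fenwick agreement on 17-2-2: 17-2-1-2 not covered; anti-dumping (Fenwick, 17-2-1): +20%; total 34% + 20% = 54%. → 54%.
Sum: 20% + 8% + 16% + 54% = 98%.

98%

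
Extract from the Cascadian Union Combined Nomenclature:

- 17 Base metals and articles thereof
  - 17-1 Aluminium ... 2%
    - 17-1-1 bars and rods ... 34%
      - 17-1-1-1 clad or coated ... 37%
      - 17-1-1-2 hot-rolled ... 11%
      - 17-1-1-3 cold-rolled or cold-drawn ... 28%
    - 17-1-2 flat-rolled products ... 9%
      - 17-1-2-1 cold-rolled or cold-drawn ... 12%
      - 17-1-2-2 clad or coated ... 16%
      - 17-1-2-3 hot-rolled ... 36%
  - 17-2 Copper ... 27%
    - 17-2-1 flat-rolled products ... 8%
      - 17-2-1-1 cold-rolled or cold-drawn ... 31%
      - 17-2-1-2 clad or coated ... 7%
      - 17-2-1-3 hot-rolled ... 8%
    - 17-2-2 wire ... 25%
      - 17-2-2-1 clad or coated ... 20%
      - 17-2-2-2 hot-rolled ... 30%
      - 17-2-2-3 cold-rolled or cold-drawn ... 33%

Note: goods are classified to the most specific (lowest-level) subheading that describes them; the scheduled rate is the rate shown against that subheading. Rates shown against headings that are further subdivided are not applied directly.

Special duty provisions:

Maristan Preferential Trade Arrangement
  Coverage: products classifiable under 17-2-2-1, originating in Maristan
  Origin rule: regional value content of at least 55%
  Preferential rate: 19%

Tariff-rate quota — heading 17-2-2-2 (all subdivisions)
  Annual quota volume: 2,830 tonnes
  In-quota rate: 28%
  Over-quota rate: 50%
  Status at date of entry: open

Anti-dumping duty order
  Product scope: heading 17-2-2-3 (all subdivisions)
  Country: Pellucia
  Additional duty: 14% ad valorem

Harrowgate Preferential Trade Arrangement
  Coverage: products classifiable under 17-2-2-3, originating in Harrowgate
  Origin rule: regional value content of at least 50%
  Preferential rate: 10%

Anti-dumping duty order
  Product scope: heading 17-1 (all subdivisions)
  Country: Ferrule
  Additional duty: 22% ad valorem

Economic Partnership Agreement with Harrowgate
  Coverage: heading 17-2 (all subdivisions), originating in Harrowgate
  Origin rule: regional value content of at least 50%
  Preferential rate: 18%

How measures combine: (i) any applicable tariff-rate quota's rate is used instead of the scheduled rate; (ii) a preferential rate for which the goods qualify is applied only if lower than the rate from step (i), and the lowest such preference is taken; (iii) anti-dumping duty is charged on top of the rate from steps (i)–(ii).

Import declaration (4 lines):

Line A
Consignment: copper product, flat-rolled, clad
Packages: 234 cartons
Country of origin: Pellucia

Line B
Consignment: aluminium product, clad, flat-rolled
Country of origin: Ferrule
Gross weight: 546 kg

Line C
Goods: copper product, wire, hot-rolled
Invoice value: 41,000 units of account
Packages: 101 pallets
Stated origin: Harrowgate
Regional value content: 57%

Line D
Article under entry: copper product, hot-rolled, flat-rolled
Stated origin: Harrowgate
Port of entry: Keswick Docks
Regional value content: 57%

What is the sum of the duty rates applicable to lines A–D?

Line A: copper → 17-2; flat-rolled → 17-2-1; clad → 17-2-1-2. Scheduled 7%. No special measure applies. → 7%.
Line B: aluminium → 17-1; flat-rolled → 17-1-2; clad → 17-1-2-2. Scheduled 16%. anti-dumping (Ferrule, 17-1): +22%; total 16% + 22% = 38%. → 38%.
Line C: copper → 17-2; wire → 17-2-2; hot-rolled → 17-2-2-2. Scheduled 30%. quota on 17-2-2-2 open → in-quota 28%; Harrowgate agreement on 17-2-2-3: 17-2-2-2 not covered; Harrowgate agreement on 17-2: RVC ≥ 50% → 18% available; preferential 18%. → 18%.
Line D: copper → 17-2; flat-rolled → 17-2-1; hot-rolled → 17-2-1-3. Scheduled 8%. Harrowgate agreement on 17-2-2-3: 17-2-1-3 not covered; Harrowgate agreement on 17-2: RVC ≥ 50% → 18% available; preference 18% not lower than 8% → no reduction. → 8%.
Sum: 7% + 38% + 18% + 8% = 71%.

71%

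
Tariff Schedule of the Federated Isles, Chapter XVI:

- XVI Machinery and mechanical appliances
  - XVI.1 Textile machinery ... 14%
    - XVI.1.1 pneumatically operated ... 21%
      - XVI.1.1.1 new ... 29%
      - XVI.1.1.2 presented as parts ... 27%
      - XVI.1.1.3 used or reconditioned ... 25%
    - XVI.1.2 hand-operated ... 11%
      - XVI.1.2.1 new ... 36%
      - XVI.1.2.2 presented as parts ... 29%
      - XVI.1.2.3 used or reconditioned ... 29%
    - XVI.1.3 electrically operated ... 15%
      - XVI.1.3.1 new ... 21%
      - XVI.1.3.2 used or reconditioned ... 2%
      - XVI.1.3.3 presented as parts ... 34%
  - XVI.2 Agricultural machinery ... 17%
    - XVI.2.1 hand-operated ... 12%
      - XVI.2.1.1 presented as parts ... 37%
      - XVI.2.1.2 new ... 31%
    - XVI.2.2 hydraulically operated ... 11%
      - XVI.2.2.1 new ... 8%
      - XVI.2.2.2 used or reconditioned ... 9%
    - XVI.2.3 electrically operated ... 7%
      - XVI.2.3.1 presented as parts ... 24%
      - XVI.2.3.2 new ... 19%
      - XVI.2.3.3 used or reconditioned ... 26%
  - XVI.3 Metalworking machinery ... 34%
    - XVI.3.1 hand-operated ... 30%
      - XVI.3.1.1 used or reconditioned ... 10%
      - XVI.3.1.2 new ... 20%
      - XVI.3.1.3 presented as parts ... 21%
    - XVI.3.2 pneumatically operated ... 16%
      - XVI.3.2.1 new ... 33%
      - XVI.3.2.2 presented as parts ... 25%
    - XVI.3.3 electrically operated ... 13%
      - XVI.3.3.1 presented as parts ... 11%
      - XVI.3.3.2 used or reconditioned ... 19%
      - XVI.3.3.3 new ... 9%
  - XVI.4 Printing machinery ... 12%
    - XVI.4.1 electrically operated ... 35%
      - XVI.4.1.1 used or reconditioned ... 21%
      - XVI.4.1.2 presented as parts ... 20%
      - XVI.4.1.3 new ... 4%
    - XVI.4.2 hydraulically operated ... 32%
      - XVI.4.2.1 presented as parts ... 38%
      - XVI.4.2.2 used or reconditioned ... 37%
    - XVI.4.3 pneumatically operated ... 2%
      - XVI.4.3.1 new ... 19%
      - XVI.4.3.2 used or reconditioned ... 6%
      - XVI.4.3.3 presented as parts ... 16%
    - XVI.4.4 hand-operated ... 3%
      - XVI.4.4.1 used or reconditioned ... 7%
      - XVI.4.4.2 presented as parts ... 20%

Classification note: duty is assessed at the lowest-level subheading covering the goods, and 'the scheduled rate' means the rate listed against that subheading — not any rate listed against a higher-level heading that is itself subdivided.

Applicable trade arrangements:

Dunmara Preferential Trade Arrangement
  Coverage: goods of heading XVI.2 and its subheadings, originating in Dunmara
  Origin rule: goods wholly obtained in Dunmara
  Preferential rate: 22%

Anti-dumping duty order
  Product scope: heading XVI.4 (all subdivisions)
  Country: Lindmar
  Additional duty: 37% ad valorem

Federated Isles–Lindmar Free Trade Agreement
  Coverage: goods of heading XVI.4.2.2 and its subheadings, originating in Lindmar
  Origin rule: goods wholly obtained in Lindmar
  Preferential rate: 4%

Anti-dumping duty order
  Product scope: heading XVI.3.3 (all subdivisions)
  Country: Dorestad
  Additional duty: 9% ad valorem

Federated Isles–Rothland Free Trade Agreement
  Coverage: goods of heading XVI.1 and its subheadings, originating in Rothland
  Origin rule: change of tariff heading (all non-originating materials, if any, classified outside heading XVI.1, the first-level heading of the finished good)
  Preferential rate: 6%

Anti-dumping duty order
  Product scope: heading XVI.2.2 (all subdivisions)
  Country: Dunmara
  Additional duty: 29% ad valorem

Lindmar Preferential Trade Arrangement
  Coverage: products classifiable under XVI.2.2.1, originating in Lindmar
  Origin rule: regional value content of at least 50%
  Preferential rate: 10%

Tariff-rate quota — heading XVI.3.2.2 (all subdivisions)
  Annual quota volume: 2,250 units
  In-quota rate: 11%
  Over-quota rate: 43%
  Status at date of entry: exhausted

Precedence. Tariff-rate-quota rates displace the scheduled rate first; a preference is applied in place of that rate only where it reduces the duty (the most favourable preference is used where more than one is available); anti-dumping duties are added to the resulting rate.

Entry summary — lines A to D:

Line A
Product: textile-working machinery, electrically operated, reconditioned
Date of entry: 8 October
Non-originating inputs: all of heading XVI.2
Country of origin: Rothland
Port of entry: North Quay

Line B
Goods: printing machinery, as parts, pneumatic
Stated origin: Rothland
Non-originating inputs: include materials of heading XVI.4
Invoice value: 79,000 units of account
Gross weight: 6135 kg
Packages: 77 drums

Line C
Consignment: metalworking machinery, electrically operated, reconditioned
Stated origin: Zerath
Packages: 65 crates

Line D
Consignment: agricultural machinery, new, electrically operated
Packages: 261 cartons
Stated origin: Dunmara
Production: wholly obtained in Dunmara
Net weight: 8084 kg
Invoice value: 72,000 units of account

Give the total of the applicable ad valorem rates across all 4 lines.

56%

Line A: textile-working → XVI.1; electrically operated → XVI.1.3; reconditioned → XVI.1.3.2. Scheduled 2%. Rothland agreement on XVI.1: CTH met → 6% available; preference 6% not lower than 2% → no reduction. → 2%.
Line B: printing → XVI.4; pneumatic → XVI.4.3; as parts → XVI.4.3.3. Scheduled 16%. Rothland agreement on XVI.1: XVI.4.3.3 not covered. → 16%.
Line C: metalworking → XVI.3; electrically operated → XVI.3.3; reconditioned → XVI.3.3.2. Scheduled 19%. No special measure applies. → 19%.
Line D: agricultural → XVI.2; electrically operated → XVI.2.3; new → XVI.2.3.2. Scheduled 19%. Dunmara agreement on XVI.2: wholly obtained → 22% available; preference 22% not lower than 19% → no reduction. → 19%.
Sum: 2% + 16% + 19% + 19% = 56%.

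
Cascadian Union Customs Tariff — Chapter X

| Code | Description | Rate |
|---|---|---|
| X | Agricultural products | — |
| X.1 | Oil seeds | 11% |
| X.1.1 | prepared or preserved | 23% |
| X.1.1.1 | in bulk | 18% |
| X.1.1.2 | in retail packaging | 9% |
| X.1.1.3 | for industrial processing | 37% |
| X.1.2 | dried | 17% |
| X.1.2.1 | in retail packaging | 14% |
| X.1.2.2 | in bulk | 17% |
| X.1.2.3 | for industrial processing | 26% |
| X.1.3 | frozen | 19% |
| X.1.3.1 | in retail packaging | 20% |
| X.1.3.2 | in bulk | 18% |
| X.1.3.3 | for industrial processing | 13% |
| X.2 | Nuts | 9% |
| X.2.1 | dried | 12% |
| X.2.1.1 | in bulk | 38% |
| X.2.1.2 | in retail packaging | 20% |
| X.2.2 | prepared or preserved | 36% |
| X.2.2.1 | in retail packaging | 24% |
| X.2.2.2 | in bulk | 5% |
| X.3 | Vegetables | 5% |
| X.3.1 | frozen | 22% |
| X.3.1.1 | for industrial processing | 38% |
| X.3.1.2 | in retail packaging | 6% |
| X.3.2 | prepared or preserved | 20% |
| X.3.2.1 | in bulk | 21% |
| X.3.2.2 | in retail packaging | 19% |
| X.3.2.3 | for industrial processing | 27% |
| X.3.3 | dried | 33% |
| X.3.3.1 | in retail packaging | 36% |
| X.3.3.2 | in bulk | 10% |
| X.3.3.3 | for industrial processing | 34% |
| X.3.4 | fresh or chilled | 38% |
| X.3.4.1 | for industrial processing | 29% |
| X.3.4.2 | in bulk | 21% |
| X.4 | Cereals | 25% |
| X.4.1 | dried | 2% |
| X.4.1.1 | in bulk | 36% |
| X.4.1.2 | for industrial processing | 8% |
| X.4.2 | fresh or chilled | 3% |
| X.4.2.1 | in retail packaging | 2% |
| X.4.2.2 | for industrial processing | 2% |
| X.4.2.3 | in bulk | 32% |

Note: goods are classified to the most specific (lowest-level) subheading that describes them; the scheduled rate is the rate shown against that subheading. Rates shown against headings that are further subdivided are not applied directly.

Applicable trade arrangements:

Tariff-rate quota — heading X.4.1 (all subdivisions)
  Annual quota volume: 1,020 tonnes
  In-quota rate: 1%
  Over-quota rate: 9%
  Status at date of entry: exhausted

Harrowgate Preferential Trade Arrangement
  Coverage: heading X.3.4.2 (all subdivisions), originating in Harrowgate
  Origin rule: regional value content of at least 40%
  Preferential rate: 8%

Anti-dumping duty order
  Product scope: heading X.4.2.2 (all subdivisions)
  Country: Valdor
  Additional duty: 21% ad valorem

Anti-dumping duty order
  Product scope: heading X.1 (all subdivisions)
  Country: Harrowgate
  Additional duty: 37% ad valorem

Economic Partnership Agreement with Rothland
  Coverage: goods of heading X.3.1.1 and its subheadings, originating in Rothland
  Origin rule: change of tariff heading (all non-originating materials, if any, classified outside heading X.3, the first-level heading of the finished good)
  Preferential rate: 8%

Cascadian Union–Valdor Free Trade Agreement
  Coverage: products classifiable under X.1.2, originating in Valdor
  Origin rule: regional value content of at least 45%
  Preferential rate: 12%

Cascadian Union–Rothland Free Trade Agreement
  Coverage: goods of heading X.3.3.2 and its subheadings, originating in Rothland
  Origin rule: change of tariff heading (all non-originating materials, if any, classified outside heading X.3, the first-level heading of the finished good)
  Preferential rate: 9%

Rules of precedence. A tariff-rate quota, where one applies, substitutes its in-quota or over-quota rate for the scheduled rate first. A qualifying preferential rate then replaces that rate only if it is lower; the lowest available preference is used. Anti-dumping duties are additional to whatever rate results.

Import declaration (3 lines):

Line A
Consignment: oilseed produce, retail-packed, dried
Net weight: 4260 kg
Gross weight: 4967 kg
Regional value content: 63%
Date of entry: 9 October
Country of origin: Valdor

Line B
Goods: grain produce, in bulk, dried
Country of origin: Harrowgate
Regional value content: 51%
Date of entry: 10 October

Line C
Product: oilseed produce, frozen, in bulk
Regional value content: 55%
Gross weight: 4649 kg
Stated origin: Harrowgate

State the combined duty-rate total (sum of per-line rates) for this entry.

76%

Line A: oilseed → X.1; dried → X.1.2; retail-packed → X.1.2.1. Scheduled 14%. Valdor agreement on X.1.2: RVC ≥ 45% → 12% available; preferential 12%. → 12%.
Line B: grain → X.4; dried → X.4.1; in bulk → X.4.1.1. Scheduled 36%. quota on X.4.1 exhausted → over-quota 9%; Harrowgate agreement on X.3.4.2: X.4.1.1 not covered. → 9%.
Line C: oilseed → X.1; frozen → X.1.3; in bulk → X.1.3.2. Scheduled 18%. Harrowgate agreement on X.3.4.2: X.1.3.2 not covered; anti-dumping (Harrowgate, X.1): +37%; total 18% + 37% = 55%. → 55%.
Sum: 12% + 9% + 55% = 76%.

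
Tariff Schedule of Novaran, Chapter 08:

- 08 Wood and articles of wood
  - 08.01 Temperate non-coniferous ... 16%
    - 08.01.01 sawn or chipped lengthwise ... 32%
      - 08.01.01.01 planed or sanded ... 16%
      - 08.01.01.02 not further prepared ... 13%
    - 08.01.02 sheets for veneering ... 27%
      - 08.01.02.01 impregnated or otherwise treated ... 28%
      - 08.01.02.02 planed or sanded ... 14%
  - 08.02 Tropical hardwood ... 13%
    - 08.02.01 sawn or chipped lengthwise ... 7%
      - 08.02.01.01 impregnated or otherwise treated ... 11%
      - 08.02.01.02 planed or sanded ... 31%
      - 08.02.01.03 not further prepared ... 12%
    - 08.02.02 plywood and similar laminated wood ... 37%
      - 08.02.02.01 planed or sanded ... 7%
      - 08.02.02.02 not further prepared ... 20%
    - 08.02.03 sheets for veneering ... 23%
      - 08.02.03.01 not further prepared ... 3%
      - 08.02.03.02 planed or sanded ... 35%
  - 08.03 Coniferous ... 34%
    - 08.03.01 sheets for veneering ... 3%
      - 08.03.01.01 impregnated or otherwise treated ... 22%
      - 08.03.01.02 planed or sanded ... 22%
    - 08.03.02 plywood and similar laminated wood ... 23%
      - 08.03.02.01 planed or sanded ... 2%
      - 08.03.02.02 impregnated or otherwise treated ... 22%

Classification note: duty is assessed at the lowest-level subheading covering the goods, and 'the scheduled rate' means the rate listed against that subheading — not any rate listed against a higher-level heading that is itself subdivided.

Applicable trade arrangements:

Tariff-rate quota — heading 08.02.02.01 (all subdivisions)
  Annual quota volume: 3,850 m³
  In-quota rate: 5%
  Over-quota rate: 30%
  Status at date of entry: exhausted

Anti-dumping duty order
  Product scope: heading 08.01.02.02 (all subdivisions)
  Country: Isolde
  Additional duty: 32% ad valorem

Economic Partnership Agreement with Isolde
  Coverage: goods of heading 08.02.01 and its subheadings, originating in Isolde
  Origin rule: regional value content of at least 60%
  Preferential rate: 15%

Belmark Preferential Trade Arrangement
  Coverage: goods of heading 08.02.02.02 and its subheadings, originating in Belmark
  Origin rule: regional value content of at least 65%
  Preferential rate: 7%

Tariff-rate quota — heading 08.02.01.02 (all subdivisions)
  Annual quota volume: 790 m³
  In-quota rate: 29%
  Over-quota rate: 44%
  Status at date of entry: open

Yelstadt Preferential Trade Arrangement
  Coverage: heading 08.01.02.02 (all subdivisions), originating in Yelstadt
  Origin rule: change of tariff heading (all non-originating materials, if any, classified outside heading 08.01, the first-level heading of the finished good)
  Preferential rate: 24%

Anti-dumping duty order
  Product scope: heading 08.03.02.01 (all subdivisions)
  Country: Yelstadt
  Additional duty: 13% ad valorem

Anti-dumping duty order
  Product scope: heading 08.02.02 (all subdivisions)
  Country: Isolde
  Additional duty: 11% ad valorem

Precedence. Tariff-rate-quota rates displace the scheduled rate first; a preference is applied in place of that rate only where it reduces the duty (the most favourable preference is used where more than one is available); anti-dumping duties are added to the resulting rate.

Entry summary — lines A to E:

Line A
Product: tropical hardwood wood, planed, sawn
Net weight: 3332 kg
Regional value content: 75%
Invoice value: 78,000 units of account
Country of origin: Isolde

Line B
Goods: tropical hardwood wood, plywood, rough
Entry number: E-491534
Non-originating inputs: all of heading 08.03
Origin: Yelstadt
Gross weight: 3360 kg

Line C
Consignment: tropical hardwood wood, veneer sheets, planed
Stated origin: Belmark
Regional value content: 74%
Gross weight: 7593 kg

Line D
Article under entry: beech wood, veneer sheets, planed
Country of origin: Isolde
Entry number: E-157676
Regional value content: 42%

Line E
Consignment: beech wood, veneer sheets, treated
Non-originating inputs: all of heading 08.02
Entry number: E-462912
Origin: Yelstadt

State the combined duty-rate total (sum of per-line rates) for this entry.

Line A: tropical hardwood → 08.02; sawn → 08.02.01; planed → 08.02.01.02. Scheduled 31%. quota on 08.02.01.02 open → in-quota 29%; Isolde agreement on 08.02.01: RVC ≥ 60% → 15% available; preferential 15%. → 15%.
Line B: tropical hardwood → 08.02; plywood → 08.02.02; rough → 08.02.02.02. Scheduled 20%. Yelstadt agreement on 08.01.02.02: 08.02.02.02 not covered. → 20%.
Line C: tropical hardwood → 08.02; veneer sheets → 08.02.03; planed → 08.02.03.02. Scheduled 35%. Belmark agreement on 08.02.02.02: 08.02.03.02 not covered. → 35%.
Line D: beech → 08.01; veneer sheets → 08.01.02; planed → 08.01.02.02. Scheduled 14%. Isolde agreement on 08.02.01: 08.01.02.02 not covered; anti-dumping (Isolde, 08.01.02.02): +32%; total 14% + 32% = 46%. → 46%.
Line E: beech → 08.01; veneer sheets → 08.01.02; treated → 08.01.02.01. Scheduled 28%. Yelstadt agreement on 08.01.02.02: 08.01.02.01 not covered. → 28%.
Sum: 15% + 20% + 35% + 46% + 28% = 144%.

144%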